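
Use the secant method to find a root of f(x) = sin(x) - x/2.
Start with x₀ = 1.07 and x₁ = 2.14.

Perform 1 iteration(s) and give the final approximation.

f(x) = sin(x) - x/2
x₀ = 1.07, x₁ = 2.14

Secant formula: x_{n+1} = x_n - f(x_n)(x_n - x_{n-1})/(f(x_n) - f(x_{n-1}))

Iteration 1:
  f(1.070000) = 0.342201
  f(2.140000) = -0.227670
  x_2 = 2.140000 - (-0.227670)×(2.140000 - 1.070000)/(-0.227670 - 0.342201)
       = 1.712523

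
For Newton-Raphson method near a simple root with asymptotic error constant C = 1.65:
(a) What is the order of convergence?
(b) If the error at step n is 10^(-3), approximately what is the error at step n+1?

(a) Newton-Raphson has quadratic (order 2) convergence near simple roots.
    This means |e_{n+1}| ≈ C|e_n|².

(b) With |e_n| = 10^(-3) and C = 1.65:
    |e_{n+1}| ≈ 1.65 × (10^(-3))² = 1.65 × 10^(-6)

(a) 2 (quadratic); (b) |e_{n+1}| ≈ 1.650e-06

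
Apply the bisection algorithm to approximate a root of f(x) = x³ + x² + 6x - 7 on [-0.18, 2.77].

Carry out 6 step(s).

f(x) = x³ + x² + 6x - 7
Initial interval: [-0.18, 2.77]

Iteration 1:
  c_1 = (-0.180000 + 2.770000)/2 = 1.295000
  f(c_1) = f(1.295000) = 4.618772
  f(a) × f(c) < 0, new interval: [-0.180000, 1.295000]
Iteration 2:
  c_2 = (-0.180000 + 1.295000)/2 = 0.557500
  f(c_2) = f(0.557500) = -3.170919
  f(a) × f(c) ≥ 0, new interval: [0.557500, 1.295000]
Iteration 3:
  c_3 = (0.557500 + 1.295000)/2 = 0.926250
  f(c_3) = f(0.926250) = 0.210105
  f(a) × f(c) < 0, new interval: [0.557500, 0.926250]
Iteration 4:
  c_4 = (0.557500 + 0.926250)/2 = 0.741875
  f(c_4) = f(0.741875) = -1.590059
  f(a) × f(c) ≥ 0, new interval: [0.741875, 0.926250]
Iteration 5:
  c_5 = (0.741875 + 0.926250)/2 = 0.834063
  f(c_5) = f(0.834063) = -0.719741
  f(a) × f(c) ≥ 0, new interval: [0.834063, 0.926250]
Iteration 6:
  c_6 = (0.834063 + 0.926250)/2 = 0.880156
  f(c_6) = f(0.880156) = -0.262552
  f(a) × f(c) ≥ 0, new interval: [0.880156, 0.926250]

After 6 iteration(s), the approximation is c_6 = 0.880156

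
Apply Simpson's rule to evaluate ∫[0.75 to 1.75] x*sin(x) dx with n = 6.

f(x) = x*sin(x)
a = 0.75, b = 1.75, n = 6
h = (b - a)/n = 0.166667

Simpson's rule: (h/3)[f(x₀) + 4f(x₁) + 2f(x₂) + ... + f(xₙ)]

x_0 = 0.7500, f(x_0) = 0.511229, coefficient = 1
x_1 = 0.9167, f(x_1) = 0.727446, coefficient = 4
x_2 = 1.0833, f(x_2) = 0.957151, coefficient = 2
x_3 = 1.2500, f(x_3) = 1.186231, coefficient = 4
x_4 = 1.4167, f(x_4) = 1.399873, coefficient = 2
x_5 = 1.5833, f(x_5) = 1.583209, coefficient = 4
x_6 = 1.7500, f(x_6) = 1.721975, coefficient = 1

I ≈ (0.166667/3) × 20.934796 = 1.163044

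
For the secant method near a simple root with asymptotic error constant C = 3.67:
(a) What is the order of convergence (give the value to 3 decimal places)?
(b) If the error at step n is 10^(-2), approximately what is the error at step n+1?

(a) Secant method has superlinear convergence with order φ = (1+√5)/2 ≈ 1.618.
    This means |e_{n+1}| ≈ C|e_n|^1.618.

(b) With |e_n| = 10^(-2) and C = 3.67:
    |e_{n+1}| ≈ 3.67 × (10^(-2))^1.618 = 3.67 × 10^(-3.24)

(a) ≈ 1.618 (golden ratio); (b) |e_{n+1}| ≈ 2.131e-03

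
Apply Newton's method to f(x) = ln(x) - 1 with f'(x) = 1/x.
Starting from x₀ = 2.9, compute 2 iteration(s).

f(x) = ln(x) - 1
f'(x) = 1/x
x₀ = 2.9

Newton-Raphson formula: x_{n+1} = x_n - f(x_n)/f'(x_n)

Iteration 1:
  f(2.900000) = 0.064711
  f'(2.900000) = 0.344828
  x_1 = 2.900000 - 0.064711/0.344828 = 2.712339
Iteration 2:
  f(2.712339) = -0.002189
  f'(2.712339) = 0.368685
  x_2 = 2.712339 - (-0.002189)/0.368685 = 2.718275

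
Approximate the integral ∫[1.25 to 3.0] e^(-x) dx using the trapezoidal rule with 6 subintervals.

f(x) = e^(-x)
a = 1.25, b = 3.0, n = 6
h = (b - a)/n = 0.291667

Trapezoidal rule: (h/2)[f(x₀) + 2f(x₁) + 2f(x₂) + ... + f(xₙ)]

x_0 = 1.2500, f(x_0) = 0.286505, coefficient = 1
x_1 = 1.5417, f(x_1) = 0.214024, coefficient = 2
x_2 = 1.8333, f(x_2) = 0.159880, coefficient = 2
x_3 = 2.1250, f(x_3) = 0.119433, coefficient = 2
x_4 = 2.4167, f(x_4) = 0.089219, coefficient = 2
x_5 = 2.7083, f(x_5) = 0.066648, coefficient = 2
x_6 = 3.0000, f(x_6) = 0.049787, coefficient = 1

I ≈ (0.291667/2) × 1.634698 = 0.238393
Exact value: 0.236718
Error: 0.001676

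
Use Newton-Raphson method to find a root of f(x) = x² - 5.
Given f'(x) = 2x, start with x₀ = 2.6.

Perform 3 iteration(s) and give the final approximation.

f(x) = x² - 5
f'(x) = 2x
x₀ = 2.6

Newton-Raphson formula: x_{n+1} = x_n - f(x_n)/f'(x_n)

Iteration 1:
  f(2.600000) = 1.760000
  f'(2.600000) = 5.200000
  x_1 = 2.600000 - 1.760000/5.200000 = 2.261538
Iteration 2:
  f(2.261538) = 0.114556
  f'(2.261538) = 4.523077
  x_2 = 2.261538 - 0.114556/4.523077 = 2.236211
Iteration 3:
  f(2.236211) = 0.000641
  f'(2.236211) = 4.472423
  x_3 = 2.236211 - 0.000641/4.472423 = 2.236068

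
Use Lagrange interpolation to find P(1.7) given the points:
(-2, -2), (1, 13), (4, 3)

Lagrange interpolation formula:
P(x) = Σ yᵢ × Lᵢ(x)
where Lᵢ(x) = Π_{j≠i} (x - xⱼ)/(xᵢ - xⱼ)

L_0(1.7) = (1.7 - 1)/(-2 - 1) × (1.7 - 4)/(-2 - 4) = -0.089444
L_1(1.7) = (1.7 - (-2))/(1 - (-2)) × (1.7 - 4)/(1 - 4) = 0.945556
L_2(1.7) = (1.7 - (-2))/(4 - (-2)) × (1.7 - 1)/(4 - 1) = 0.143889

P(1.7) = (-2)×L_0(1.7) + 13×L_1(1.7) + 3×L_2(1.7)
P(1.7) = 12.902778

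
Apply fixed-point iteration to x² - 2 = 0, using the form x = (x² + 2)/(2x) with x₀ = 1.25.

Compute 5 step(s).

Equation: x² - 2 = 0
Fixed-point form: x = (x² + 2)/(2x)
x₀ = 1.25

x_1 = g(1.250000) = 1.425000
x_2 = g(1.425000) = 1.414254
x_3 = g(1.414254) = 1.414214
x_4 = g(1.414214) = 1.414214
x_5 = g(1.414214) = 1.414214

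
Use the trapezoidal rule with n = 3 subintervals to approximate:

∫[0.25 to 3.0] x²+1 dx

f(x) = x²+1
a = 0.25, b = 3.0, n = 3
h = (b - a)/n = 0.916667

Trapezoidal rule: (h/2)[f(x₀) + 2f(x₁) + 2f(x₂) + ... + f(xₙ)]

x_0 = 0.2500, f(x_0) = 1.062500, coefficient = 1
x_1 = 1.1667, f(x_1) = 2.361111, coefficient = 2
x_2 = 2.0833, f(x_2) = 5.340278, coefficient = 2
x_3 = 3.0000, f(x_3) = 10.000000, coefficient = 1

I ≈ (0.916667/2) × 26.465278 = 12.129919
Exact value: 11.744792
Error: 0.385127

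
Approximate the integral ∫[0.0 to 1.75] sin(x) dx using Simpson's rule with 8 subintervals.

f(x) = sin(x)
a = 0.0, b = 1.75, n = 8
h = (b - a)/n = 0.218750

Simpson's rule: (h/3)[f(x₀) + 4f(x₁) + 2f(x₂) + ... + f(xₙ)]

x_0 = 0.0000, f(x_0) = 0.000000, coefficient = 1
x_1 = 0.2188, f(x_1) = 0.217010, coefficient = 4
x_2 = 0.4375, f(x_2) = 0.423676, coefficient = 2
x_3 = 0.6562, f(x_3) = 0.610150, coefficient = 4
x_4 = 0.8750, f(x_4) = 0.767544, coefficient = 2
x_5 = 1.0938, f(x_5) = 0.888355, coefficient = 4
x_6 = 1.3125, f(x_6) = 0.966827, coefficient = 2
x_7 = 1.5312, f(x_7) = 0.999218, coefficient = 4
x_8 = 1.7500, f(x_8) = 0.983986, coefficient = 1

I ≈ (0.218750/3) × 16.159010 = 1.178261
Exact value: 1.178246
Error: 0.000015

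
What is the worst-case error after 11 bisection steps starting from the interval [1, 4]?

Bisection error bound: |error| ≤ (b-a)/2^n
|error| ≤ (4 - 1)/2^11 = 3/2^11
|error| ≤ 0.0014648438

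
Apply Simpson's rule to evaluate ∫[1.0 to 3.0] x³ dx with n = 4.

f(x) = x³
a = 1.0, b = 3.0, n = 4
h = (b - a)/n = 0.500000

Simpson's rule: (h/3)[f(x₀) + 4f(x₁) + 2f(x₂) + ... + f(xₙ)]

x_0 = 1.0000, f(x_0) = 1.000000, coefficient = 1
x_1 = 1.5000, f(x_1) = 3.375000, coefficient = 4
x_2 = 2.0000, f(x_2) = 8.000000, coefficient = 2
x_3 = 2.5000, f(x_3) = 15.625000, coefficient = 4
x_4 = 3.0000, f(x_4) = 27.000000, coefficient = 1

I ≈ (0.500000/3) × 120.000000 = 20.000000
Exact value: 20.000000
Error: 0.000000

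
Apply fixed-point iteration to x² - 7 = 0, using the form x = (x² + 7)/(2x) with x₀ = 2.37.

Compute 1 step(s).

Equation: x² - 7 = 0
Fixed-point form: x = (x² + 7)/(2x)
x₀ = 2.37

x_1 = g(2.370000) = 2.661793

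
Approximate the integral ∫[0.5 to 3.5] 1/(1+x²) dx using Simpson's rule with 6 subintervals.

f(x) = 1/(1+x²)
a = 0.5, b = 3.5, n = 6
h = (b - a)/n = 0.500000

Simpson's rule: (h/3)[f(x₀) + 4f(x₁) + 2f(x₂) + ... + f(xₙ)]

x_0 = 0.5000, f(x_0) = 0.800000, coefficient = 1
x_1 = 1.0000, f(x_1) = 0.500000, coefficient = 4
x_2 = 1.5000, f(x_2) = 0.307692, coefficient = 2
x_3 = 2.0000, f(x_3) = 0.200000, coefficient = 4
x_4 = 2.5000, f(x_4) = 0.137931, coefficient = 2
x_5 = 3.0000, f(x_5) = 0.100000, coefficient = 4
x_6 = 3.5000, f(x_6) = 0.075472, coefficient = 1

I ≈ (0.500000/3) × 4.966718 = 0.827786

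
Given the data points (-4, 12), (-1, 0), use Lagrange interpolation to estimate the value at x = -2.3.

Lagrange interpolation formula:
P(x) = Σ yᵢ × Lᵢ(x)
where Lᵢ(x) = Π_{j≠i} (x - xⱼ)/(xᵢ - xⱼ)

L_0(-2.3) = (-2.3 - (-1))/(-4 - (-1)) = 0.433333
L_1(-2.3) = (-2.3 - (-4))/(-1 - (-4)) = 0.566667

P(-2.3) = 12×L_0(-2.3) + 0×L_1(-2.3)
P(-2.3) = 5.200000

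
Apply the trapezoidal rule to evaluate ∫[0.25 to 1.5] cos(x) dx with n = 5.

f(x) = cos(x)
a = 0.25, b = 1.5, n = 5
h = (b - a)/n = 0.250000

Trapezoidal rule: (h/2)[f(x₀) + 2f(x₁) + 2f(x₂) + ... + f(xₙ)]

x_0 = 0.2500, f(x_0) = 0.968912, coefficient = 1
x_1 = 0.5000, f(x_1) = 0.877583, coefficient = 2
x_2 = 0.7500, f(x_2) = 0.731689, coefficient = 2
x_3 = 1.0000, f(x_3) = 0.540302, coefficient = 2
x_4 = 1.2500, f(x_4) = 0.315322, coefficient = 2
x_5 = 1.5000, f(x_5) = 0.070737, coefficient = 1

I ≈ (0.250000/2) × 5.969442 = 0.746180
Exact value: 0.750091
Error: 0.003911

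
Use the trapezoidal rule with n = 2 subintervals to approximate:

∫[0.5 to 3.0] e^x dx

f(x) = e^x
a = 0.5, b = 3.0, n = 2
h = (b - a)/n = 1.250000

Trapezoidal rule: (h/2)[f(x₀) + 2f(x₁) + 2f(x₂) + ... + f(xₙ)]

x_0 = 0.5000, f(x_0) = 1.648721, coefficient = 1
x_1 = 1.7500, f(x_1) = 5.754603, coefficient = 2
x_2 = 3.0000, f(x_2) = 20.085537, coefficient = 1

I ≈ (1.250000/2) × 33.243464 = 20.777165
Exact value: 18.436816
Error: 2.340349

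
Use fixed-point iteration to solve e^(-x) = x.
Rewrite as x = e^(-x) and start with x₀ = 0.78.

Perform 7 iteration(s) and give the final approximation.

Equation: e^(-x) = x
Fixed-point form: x = e^(-x)
x₀ = 0.78

x_1 = g(0.780000) = 0.458406
x_2 = g(0.458406) = 0.632291
x_3 = g(0.632291) = 0.531373
x_4 = g(0.531373) = 0.587797
x_5 = g(0.587797) = 0.555550
x_6 = g(0.555550) = 0.573757
x_7 = g(0.573757) = 0.563405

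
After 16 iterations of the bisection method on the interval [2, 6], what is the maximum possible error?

Bisection error bound: |error| ≤ (b-a)/2^n
|error| ≤ (6 - 2)/2^16 = 4/2^16
|error| ≤ 0.0000610352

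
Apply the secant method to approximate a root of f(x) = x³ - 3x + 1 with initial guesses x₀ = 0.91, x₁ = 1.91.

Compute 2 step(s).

f(x) = x³ - 3x + 1
x₀ = 0.91, x₁ = 1.91

Secant formula: x_{n+1} = x_n - f(x_n)(x_n - x_{n-1})/(f(x_n) - f(x_{n-1}))

Iteration 1:
  f(0.910000) = -0.976429
  f(1.910000) = 2.237871
  x_2 = 1.910000 - 2.237871×(1.910000 - 0.910000)/(2.237871 - (-0.976429))
       = 1.213777
Iteration 2:
  f(1.910000) = 2.237871
  f(1.213777) = -0.853129
  x_3 = 1.213777 - (-0.853129)×(1.213777 - 1.910000)/(-0.853129 - 2.237871)
       = 1.405937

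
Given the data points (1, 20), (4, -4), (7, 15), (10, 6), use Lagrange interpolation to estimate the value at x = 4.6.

Lagrange interpolation formula:
P(x) = Σ yᵢ × Lᵢ(x)
where Lᵢ(x) = Π_{j≠i} (x - xⱼ)/(xᵢ - xⱼ)

L_0(4.6) = (4.6 - 4)/(1 - 4) × (4.6 - 7)/(1 - 7) × (4.6 - 10)/(1 - 10) = -0.048000
L_1(4.6) = (4.6 - 1)/(4 - 1) × (4.6 - 7)/(4 - 7) × (4.6 - 10)/(4 - 10) = 0.864000
L_2(4.6) = (4.6 - 1)/(7 - 1) × (4.6 - 4)/(7 - 4) × (4.6 - 10)/(7 - 10) = 0.216000
L_3(4.6) = (4.6 - 1)/(10 - 1) × (4.6 - 4)/(10 - 4) × (4.6 - 7)/(10 - 7) = -0.032000

P(4.6) = 20×L_0(4.6) + (-4)×L_1(4.6) + 15×L_2(4.6) + 6×L_3(4.6)
P(4.6) = -1.368000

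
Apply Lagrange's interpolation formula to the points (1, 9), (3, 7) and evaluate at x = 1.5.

Lagrange interpolation formula:
P(x) = Σ yᵢ × Lᵢ(x)
where Lᵢ(x) = Π_{j≠i} (x - xⱼ)/(xᵢ - xⱼ)

L_0(1.5) = (1.5 - 3)/(1 - 3) = 0.750000
L_1(1.5) = (1.5 - 1)/(3 - 1) = 0.250000

P(1.5) = 9×L_0(1.5) + 7×L_1(1.5)
P(1.5) = 8.500000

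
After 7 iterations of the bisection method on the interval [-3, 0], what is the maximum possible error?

Bisection error bound: |error| ≤ (b-a)/2^n
|error| ≤ (0 - (-3))/2^7 = 3/2^7
|error| ≤ 0.0234375000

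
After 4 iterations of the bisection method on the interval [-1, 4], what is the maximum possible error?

Bisection error bound: |error| ≤ (b-a)/2^n
|error| ≤ (4 - (-1))/2^4 = 5/2^4
|error| ≤ 0.3125000000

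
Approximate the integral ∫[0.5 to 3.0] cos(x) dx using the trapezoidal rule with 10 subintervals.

f(x) = cos(x)
a = 0.5, b = 3.0, n = 10
h = (b - a)/n = 0.250000

Trapezoidal rule: (h/2)[f(x₀) + 2f(x₁) + 2f(x₂) + ... + f(xₙ)]

x_0 = 0.5000, f(x_0) = 0.877583, coefficient = 1
x_1 = 0.7500, f(x_1) = 0.731689, coefficient = 2
x_2 = 1.0000, f(x_2) = 0.540302, coefficient = 2
x_3 = 1.2500, f(x_3) = 0.315322, coefficient = 2
x_4 = 1.5000, f(x_4) = 0.070737, coefficient = 2
x_5 = 1.7500, f(x_5) = -0.178246, coefficient = 2
x_6 = 2.0000, f(x_6) = -0.416147, coefficient = 2
x_7 = 2.2500, f(x_7) = -0.628174, coefficient = 2
x_8 = 2.5000, f(x_8) = -0.801144, coefficient = 2
x_9 = 2.7500, f(x_9) = -0.924302, coefficient = 2
x_10 = 3.0000, f(x_10) = -0.989992, coefficient = 1

I ≈ (0.250000/2) × -2.692333 = -0.336542
Exact value: -0.338306
Error: 0.001764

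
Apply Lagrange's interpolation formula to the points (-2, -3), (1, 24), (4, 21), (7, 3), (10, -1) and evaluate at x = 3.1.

Lagrange interpolation formula:
P(x) = Σ yᵢ × Lᵢ(x)
where Lᵢ(x) = Π_{j≠i} (x - xⱼ)/(xᵢ - xⱼ)

L_0(3.1) = (3.1 - 1)/(-2 - 1) × (3.1 - 4)/(-2 - 4) × (3.1 - 7)/(-2 - 7) × (3.1 - 10)/(-2 - 10) = -0.026163
L_1(3.1) = (3.1 - (-2))/(1 - (-2)) × (3.1 - 4)/(1 - 4) × (3.1 - 7)/(1 - 7) × (3.1 - 10)/(1 - 10) = 0.254150
L_2(3.1) = (3.1 - (-2))/(4 - (-2)) × (3.1 - 1)/(4 - 1) × (3.1 - 7)/(4 - 7) × (3.1 - 10)/(4 - 10) = 0.889525
L_3(3.1) = (3.1 - (-2))/(7 - (-2)) × (3.1 - 1)/(7 - 1) × (3.1 - 4)/(7 - 4) × (3.1 - 10)/(7 - 10) = -0.136850
L_4(3.1) = (3.1 - (-2))/(10 - (-2)) × (3.1 - 1)/(10 - 1) × (3.1 - 4)/(10 - 4) × (3.1 - 7)/(10 - 7) = 0.019338

P(3.1) = (-3)×L_0(3.1) + 24×L_1(3.1) + 21×L_2(3.1) + 3×L_3(3.1) + (-1)×L_4(3.1)
P(3.1) = 24.428225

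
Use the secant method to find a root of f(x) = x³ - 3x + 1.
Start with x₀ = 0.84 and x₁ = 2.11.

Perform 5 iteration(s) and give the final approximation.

f(x) = x³ - 3x + 1
x₀ = 0.84, x₁ = 2.11

Secant formula: x_{n+1} = x_n - f(x_n)(x_n - x_{n-1})/(f(x_n) - f(x_{n-1}))

Iteration 1:
  f(0.840000) = -0.927296
  f(2.110000) = 4.063931
  x_2 = 2.110000 - 4.063931×(2.110000 - 0.840000)/(4.063931 - (-0.927296))
       = 1.075947
Iteration 2:
  f(2.110000) = 4.063931
  f(1.075947) = -0.982258
  x_3 = 1.075947 - (-0.982258)×(1.075947 - 2.110000)/(-0.982258 - 4.063931)
       = 1.277229
Iteration 3:
  f(1.075947) = -0.982258
  f(1.277229) = -0.748125
  x_4 = 1.277229 - (-0.748125)×(1.277229 - 1.075947)/(-0.748125 - (-0.982258))
       = 1.920386
Iteration 4:
  f(1.277229) = -0.748125
  f(1.920386) = 2.321002
  x_5 = 1.920386 - 2.321002×(1.920386 - 1.277229)/(2.321002 - (-0.748125))
       = 1.434004
Iteration 5:
  f(1.920386) = 2.321002
  f(1.434004) = -0.353173
  x_6 = 1.434004 - (-0.353173)×(1.434004 - 1.920386)/(-0.353173 - 2.321002)
       = 1.498240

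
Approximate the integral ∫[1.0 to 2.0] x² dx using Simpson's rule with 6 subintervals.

f(x) = x²
a = 1.0, b = 2.0, n = 6
h = (b - a)/n = 0.166667

Simpson's rule: (h/3)[f(x₀) + 4f(x₁) + 2f(x₂) + ... + f(xₙ)]

x_0 = 1.0000, f(x_0) = 1.000000, coefficient = 1
x_1 = 1.1667, f(x_1) = 1.361111, coefficient = 4
x_2 = 1.3333, f(x_2) = 1.777778, coefficient = 2
x_3 = 1.5000, f(x_3) = 2.250000, coefficient = 4
x_4 = 1.6667, f(x_4) = 2.777778, coefficient = 2
x_5 = 1.8333, f(x_5) = 3.361111, coefficient = 4
x_6 = 2.0000, f(x_6) = 4.000000, coefficient = 1

I ≈ (0.166667/3) × 42.000000 = 2.333333
Exact value: 2.333333
Error: 0.000000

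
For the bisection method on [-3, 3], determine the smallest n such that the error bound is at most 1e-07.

We need (b-a)/2^n ≤ 1e-07
(3 - (-3))/2^n ≤ 1e-07
6/2^n ≤ 1e-07
2^n ≥ 60000000
n ≥ log₂(60000000) = 25.84
n ≥ 26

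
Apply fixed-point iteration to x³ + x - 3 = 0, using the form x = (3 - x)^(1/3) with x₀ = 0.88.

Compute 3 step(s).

Equation: x³ + x - 3 = 0
Fixed-point form: x = (3 - x)^(1/3)
x₀ = 0.88

x_1 = g(0.880000) = 1.284632
x_2 = g(1.284632) = 1.197069
x_3 = g(1.197069) = 1.217100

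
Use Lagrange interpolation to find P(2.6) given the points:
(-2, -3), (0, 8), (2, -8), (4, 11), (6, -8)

Lagrange interpolation formula:
P(x) = Σ yᵢ × Lᵢ(x)
where Lᵢ(x) = Π_{j≠i} (x - xⱼ)/(xᵢ - xⱼ)

L_0(2.6) = (2.6 - 0)/(-2 - 0) × (2.6 - 2)/(-2 - 2) × (2.6 - 4)/(-2 - 4) × (2.6 - 6)/(-2 - 6) = 0.019338
L_1(2.6) = (2.6 - (-2))/(0 - (-2)) × (2.6 - 2)/(0 - 2) × (2.6 - 4)/(0 - 4) × (2.6 - 6)/(0 - 6) = -0.136850
L_2(2.6) = (2.6 - (-2))/(2 - (-2)) × (2.6 - 0)/(2 - 0) × (2.6 - 4)/(2 - 4) × (2.6 - 6)/(2 - 6) = 0.889525
L_3(2.6) = (2.6 - (-2))/(4 - (-2)) × (2.6 - 0)/(4 - 0) × (2.6 - 2)/(4 - 2) × (2.6 - 6)/(4 - 6) = 0.254150
L_4(2.6) = (2.6 - (-2))/(6 - (-2)) × (2.6 - 0)/(6 - 0) × (2.6 - 2)/(6 - 2) × (2.6 - 4)/(6 - 4) = -0.026163

P(2.6) = (-3)×L_0(2.6) + 8×L_1(2.6) + (-8)×L_2(2.6) + 11×L_3(2.6) + (-8)×L_4(2.6)
P(2.6) = -5.264062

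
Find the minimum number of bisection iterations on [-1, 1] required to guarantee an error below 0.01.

We need (b-a)/2^n ≤ 0.01
(1 - (-1))/2^n ≤ 0.01
2/2^n ≤ 0.01
2^n ≥ 200
n ≥ log₂(200) = 7.64
n ≥ 8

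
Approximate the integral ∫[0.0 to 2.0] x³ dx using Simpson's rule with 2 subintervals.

f(x) = x³
a = 0.0, b = 2.0, n = 2
h = (b - a)/n = 1.000000

Simpson's rule: (h/3)[f(x₀) + 4f(x₁) + 2f(x₂) + ... + f(xₙ)]

x_0 = 0.0000, f(x_0) = 0.000000, coefficient = 1
x_1 = 1.0000, f(x_1) = 1.000000, coefficient = 4
x_2 = 2.0000, f(x_2) = 8.000000, coefficient = 1

I ≈ (1.000000/3) × 12.000000 = 4.000000
Exact value: 4.000000
Error: 0.000000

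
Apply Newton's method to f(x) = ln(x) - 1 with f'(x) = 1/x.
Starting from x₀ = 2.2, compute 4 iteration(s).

f(x) = ln(x) - 1
f'(x) = 1/x
x₀ = 2.2

Newton-Raphson formula: x_{n+1} = x_n - f(x_n)/f'(x_n)

Iteration 1:
  f(2.200000) = -0.211543
  f'(2.200000) = 0.454545
  x_1 = 2.200000 - (-0.211543)/0.454545 = 2.665394
Iteration 2:
  f(2.665394) = -0.019648
  f'(2.665394) = 0.375179
  x_2 = 2.665394 - (-0.019648)/0.375179 = 2.717764
Iteration 3:
  f(2.717764) = -0.000191
  f'(2.717764) = 0.367950
  x_3 = 2.717764 - (-0.000191)/0.367950 = 2.718282
Iteration 4:
  f(2.718282) = 0.000000
  f'(2.718282) = 0.367879
  x_4 = 2.718282 - 0.000000/0.367879 = 2.718282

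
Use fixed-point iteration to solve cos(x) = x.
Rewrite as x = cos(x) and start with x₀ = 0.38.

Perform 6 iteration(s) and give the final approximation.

Equation: cos(x) = x
Fixed-point form: x = cos(x)
x₀ = 0.38

x_1 = g(0.380000) = 0.928665
x_2 = g(0.928665) = 0.598904
x_3 = g(0.598904) = 0.825954
x_4 = g(0.825954) = 0.677856
x_5 = g(0.677856) = 0.778919
x_6 = g(0.778919) = 0.711673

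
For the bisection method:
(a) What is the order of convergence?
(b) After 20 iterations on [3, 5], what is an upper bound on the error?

(a) Bisection has linear (order 1) convergence; the error is halved each step.

(b) Error bound = (b-a)/2^n = (5 - 3)/2^{20}
    = 2/2^{20}

(a) 1 (linear); (b) error ≤ 1.91e-06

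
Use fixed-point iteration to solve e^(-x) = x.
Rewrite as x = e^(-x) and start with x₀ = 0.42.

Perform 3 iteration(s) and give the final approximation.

Equation: e^(-x) = x
Fixed-point form: x = e^(-x)
x₀ = 0.42

x_1 = g(0.420000) = 0.657047
x_2 = g(0.657047) = 0.518380
x_3 = g(0.518380) = 0.595484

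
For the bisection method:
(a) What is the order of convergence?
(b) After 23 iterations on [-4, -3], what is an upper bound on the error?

(a) Bisection has linear (order 1) convergence; the error is halved each step.

(b) Error bound = (b-a)/2^n = (-3 - (-4))/2^{23}
    = 1/2^{23}

(a) 1 (linear); (b) error ≤ 1.19e-07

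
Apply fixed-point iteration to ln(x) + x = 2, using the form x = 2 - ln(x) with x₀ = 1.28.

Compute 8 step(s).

Equation: ln(x) + x = 2
Fixed-point form: x = 2 - ln(x)
x₀ = 1.28

x_1 = g(1.280000) = 1.753140
x_2 = g(1.753140) = 1.438592
x_3 = g(1.438592) = 1.636335
x_4 = g(1.636335) = 1.507541
x_5 = g(1.507541) = 1.589520
x_6 = g(1.589520) = 1.536568
x_7 = g(1.536568) = 1.570449
x_8 = g(1.570449) = 1.548639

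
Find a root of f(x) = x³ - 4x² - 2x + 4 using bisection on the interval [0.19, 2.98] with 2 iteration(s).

f(x) = x³ - 4x² - 2x + 4
Initial interval: [0.19, 2.98]

Iteration 1:
  c_1 = (0.190000 + 2.980000)/2 = 1.585000
  f(c_1) = f(1.585000) = -5.237023
  f(a) × f(c) < 0, new interval: [0.190000, 1.585000]
Iteration 2:
  c_2 = (0.190000 + 1.585000)/2 = 0.887500
  f(c_2) = f(0.887500) = -0.226580
  f(a) × f(c) < 0, new interval: [0.190000, 0.887500]

After 2 iteration(s), the approximation is c_2 = 0.887500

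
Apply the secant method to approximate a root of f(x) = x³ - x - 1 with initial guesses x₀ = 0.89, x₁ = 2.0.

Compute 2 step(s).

f(x) = x³ - x - 1
x₀ = 0.89, x₁ = 2.0

Secant formula: x_{n+1} = x_n - f(x_n)(x_n - x_{n-1})/(f(x_n) - f(x_{n-1}))

Iteration 1:
  f(0.890000) = -1.185031
  f(2.000000) = 5.000000
  x_2 = 2.000000 - 5.000000×(2.000000 - 0.890000)/(5.000000 - (-1.185031))
       = 1.102672
Iteration 2:
  f(2.000000) = 5.000000
  f(1.102672) = -0.761948
  x_3 = 1.102672 - (-0.761948)×(1.102672 - 2.000000)/(-0.761948 - 5.000000)
       = 1.221333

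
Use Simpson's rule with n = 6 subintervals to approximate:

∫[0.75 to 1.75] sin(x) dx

f(x) = sin(x)
a = 0.75, b = 1.75, n = 6
h = (b - a)/n = 0.166667

Simpson's rule: (h/3)[f(x₀) + 4f(x₁) + 2f(x₂) + ... + f(xₙ)]

x_0 = 0.7500, f(x_0) = 0.681639, coefficient = 1
x_1 = 0.9167, f(x_1) = 0.793578, coefficient = 4
x_2 = 1.0833, f(x_2) = 0.883524, coefficient = 2
x_3 = 1.2500, f(x_3) = 0.948985, coefficient = 4
x_4 = 1.4167, f(x_4) = 0.988146, coefficient = 2
x_5 = 1.5833, f(x_5) = 0.999921, coefficient = 4
x_6 = 1.7500, f(x_6) = 0.983986, coefficient = 1

I ≈ (0.166667/3) × 16.378899 = 0.909939
Exact value: 0.909935
Error: 0.000004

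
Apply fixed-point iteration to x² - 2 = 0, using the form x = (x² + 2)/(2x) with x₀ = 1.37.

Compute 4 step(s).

Equation: x² - 2 = 0
Fixed-point form: x = (x² + 2)/(2x)
x₀ = 1.37

x_1 = g(1.370000) = 1.414927
x_2 = g(1.414927) = 1.414214
x_3 = g(1.414214) = 1.414214
x_4 = g(1.414214) = 1.414214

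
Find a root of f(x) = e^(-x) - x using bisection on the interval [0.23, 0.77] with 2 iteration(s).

f(x) = e^(-x) - x
Initial interval: [0.23, 0.77]

Iteration 1:
  c_1 = (0.230000 + 0.770000)/2 = 0.500000
  f(c_1) = f(0.500000) = 0.106531
  f(a) × f(c) ≥ 0, new interval: [0.500000, 0.770000]
Iteration 2:
  c_2 = (0.500000 + 0.770000)/2 = 0.635000
  f(c_2) = f(0.635000) = -0.105065
  f(a) × f(c) < 0, new interval: [0.500000, 0.635000]

After 2 iteration(s), the approximation is c_2 = 0.635000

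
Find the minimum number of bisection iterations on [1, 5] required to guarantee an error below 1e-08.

We need (b-a)/2^n ≤ 1e-08
(5 - 1)/2^n ≤ 1e-08
4/2^n ≤ 1e-08
2^n ≥ 400000000
n ≥ log₂(400000000) = 28.58
n ≥ 29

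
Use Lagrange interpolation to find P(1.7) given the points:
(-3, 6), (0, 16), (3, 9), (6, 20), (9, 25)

Lagrange interpolation formula:
P(x) = Σ yᵢ × Lᵢ(x)
where Lᵢ(x) = Π_{j≠i} (x - xⱼ)/(xᵢ - xⱼ)

L_0(1.7) = (1.7 - 0)/(-3 - 0) × (1.7 - 3)/(-3 - 3) × (1.7 - 6)/(-3 - 6) × (1.7 - 9)/(-3 - 9) = -0.035685
L_1(1.7) = (1.7 - (-3))/(0 - (-3)) × (1.7 - 3)/(0 - 3) × (1.7 - 6)/(0 - 6) × (1.7 - 9)/(0 - 9) = 0.394636
L_2(1.7) = (1.7 - (-3))/(3 - (-3)) × (1.7 - 0)/(3 - 0) × (1.7 - 6)/(3 - 6) × (1.7 - 9)/(3 - 9) = 0.774093
L_3(1.7) = (1.7 - (-3))/(6 - (-3)) × (1.7 - 0)/(6 - 0) × (1.7 - 3)/(6 - 3) × (1.7 - 9)/(6 - 9) = -0.156019
L_4(1.7) = (1.7 - (-3))/(9 - (-3)) × (1.7 - 0)/(9 - 0) × (1.7 - 3)/(9 - 3) × (1.7 - 6)/(9 - 6) = 0.022975

P(1.7) = 6×L_0(1.7) + 16×L_1(1.7) + 9×L_2(1.7) + 20×L_3(1.7) + 25×L_4(1.7)
P(1.7) = 10.520904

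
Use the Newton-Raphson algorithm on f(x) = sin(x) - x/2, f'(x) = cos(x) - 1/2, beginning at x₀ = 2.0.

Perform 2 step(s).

f(x) = sin(x) - x/2
f'(x) = cos(x) - 1/2
x₀ = 2.0

Newton-Raphson formula: x_{n+1} = x_n - f(x_n)/f'(x_n)

Iteration 1:
  f(2.000000) = -0.090703
  f'(2.000000) = -0.916147
  x_1 = 2.000000 - (-0.090703)/(-0.916147) = 1.900996
Iteration 2:
  f(1.900996) = -0.004520
  f'(1.900996) = -0.824232
  x_2 = 1.900996 - (-0.004520)/(-0.824232) = 1.895512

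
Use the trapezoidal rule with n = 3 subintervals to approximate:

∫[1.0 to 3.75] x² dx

f(x) = x²
a = 1.0, b = 3.75, n = 3
h = (b - a)/n = 0.916667

Trapezoidal rule: (h/2)[f(x₀) + 2f(x₁) + 2f(x₂) + ... + f(xₙ)]

x_0 = 1.0000, f(x_0) = 1.000000, coefficient = 1
x_1 = 1.9167, f(x_1) = 3.673611, coefficient = 2
x_2 = 2.8333, f(x_2) = 8.027778, coefficient = 2
x_3 = 3.7500, f(x_3) = 14.062500, coefficient = 1

I ≈ (0.916667/2) × 38.465278 = 17.629919
Exact value: 17.244792
Error: 0.385127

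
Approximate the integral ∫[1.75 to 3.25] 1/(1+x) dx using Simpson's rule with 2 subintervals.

f(x) = 1/(1+x)
a = 1.75, b = 3.25, n = 2
h = (b - a)/n = 0.750000

Simpson's rule: (h/3)[f(x₀) + 4f(x₁) + 2f(x₂) + ... + f(xₙ)]

x_0 = 1.7500, f(x_0) = 0.363636, coefficient = 1
x_1 = 2.5000, f(x_1) = 0.285714, coefficient = 4
x_2 = 3.2500, f(x_2) = 0.235294, coefficient = 1

I ≈ (0.750000/3) × 1.741788 = 0.435447
Exact value: 0.435318
Error: 0.000129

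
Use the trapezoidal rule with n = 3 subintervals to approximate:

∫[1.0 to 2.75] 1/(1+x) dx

f(x) = 1/(1+x)
a = 1.0, b = 2.75, n = 3
h = (b - a)/n = 0.583333

Trapezoidal rule: (h/2)[f(x₀) + 2f(x₁) + 2f(x₂) + ... + f(xₙ)]

x_0 = 1.0000, f(x_0) = 0.500000, coefficient = 1
x_1 = 1.5833, f(x_1) = 0.387097, coefficient = 2
x_2 = 2.1667, f(x_2) = 0.315789, coefficient = 2
x_3 = 2.7500, f(x_3) = 0.266667, coefficient = 1

I ≈ (0.583333/2) × 2.172439 = 0.633628
Exact value: 0.628609
Error: 0.005019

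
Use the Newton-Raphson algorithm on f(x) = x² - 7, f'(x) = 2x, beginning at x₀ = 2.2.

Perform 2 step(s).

f(x) = x² - 7
f'(x) = 2x
x₀ = 2.2

Newton-Raphson formula: x_{n+1} = x_n - f(x_n)/f'(x_n)

Iteration 1:
  f(2.200000) = -2.160000
  f'(2.200000) = 4.400000
  x_1 = 2.200000 - (-2.160000)/4.400000 = 2.690909
Iteration 2:
  f(2.690909) = 0.240992
  f'(2.690909) = 5.381818
  x_2 = 2.690909 - 0.240992/5.381818 = 2.646130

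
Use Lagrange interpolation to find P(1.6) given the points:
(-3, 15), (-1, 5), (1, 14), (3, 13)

Lagrange interpolation formula:
P(x) = Σ yᵢ × Lᵢ(x)
where Lᵢ(x) = Π_{j≠i} (x - xⱼ)/(xᵢ - xⱼ)

L_0(1.6) = (1.6 - (-1))/(-3 - (-1)) × (1.6 - 1)/(-3 - 1) × (1.6 - 3)/(-3 - 3) = 0.045500
L_1(1.6) = (1.6 - (-3))/(-1 - (-3)) × (1.6 - 1)/(-1 - 1) × (1.6 - 3)/(-1 - 3) = -0.241500
L_2(1.6) = (1.6 - (-3))/(1 - (-3)) × (1.6 - (-1))/(1 - (-1)) × (1.6 - 3)/(1 - 3) = 1.046500
L_3(1.6) = (1.6 - (-3))/(3 - (-3)) × (1.6 - (-1))/(3 - (-1)) × (1.6 - 1)/(3 - 1) = 0.149500

P(1.6) = 15×L_0(1.6) + 5×L_1(1.6) + 14×L_2(1.6) + 13×L_3(1.6)
P(1.6) = 16.069500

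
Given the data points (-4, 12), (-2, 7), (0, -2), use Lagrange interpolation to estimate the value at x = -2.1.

Lagrange interpolation formula:
P(x) = Σ yᵢ × Lᵢ(x)
where Lᵢ(x) = Π_{j≠i} (x - xⱼ)/(xᵢ - xⱼ)

L_0(-2.1) = (-2.1 - (-2))/(-4 - (-2)) × (-2.1 - 0)/(-4 - 0) = 0.026250
L_1(-2.1) = (-2.1 - (-4))/(-2 - (-4)) × (-2.1 - 0)/(-2 - 0) = 0.997500
L_2(-2.1) = (-2.1 - (-4))/(0 - (-4)) × (-2.1 - (-2))/(0 - (-2)) = -0.023750

P(-2.1) = 12×L_0(-2.1) + 7×L_1(-2.1) + (-2)×L_2(-2.1)
P(-2.1) = 7.345000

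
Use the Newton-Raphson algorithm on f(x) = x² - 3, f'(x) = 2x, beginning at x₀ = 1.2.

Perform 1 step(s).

f(x) = x² - 3
f'(x) = 2x
x₀ = 1.2

Newton-Raphson formula: x_{n+1} = x_n - f(x_n)/f'(x_n)

Iteration 1:
  f(1.200000) = -1.560000
  f'(1.200000) = 2.400000
  x_1 = 1.200000 - (-1.560000)/2.400000 = 1.850000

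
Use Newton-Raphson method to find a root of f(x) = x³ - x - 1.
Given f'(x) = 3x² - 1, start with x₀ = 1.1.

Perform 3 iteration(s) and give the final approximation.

f(x) = x³ - x - 1
f'(x) = 3x² - 1
x₀ = 1.1

Newton-Raphson formula: x_{n+1} = x_n - f(x_n)/f'(x_n)

Iteration 1:
  f(1.100000) = -0.769000
  f'(1.100000) = 2.630000
  x_1 = 1.100000 - (-0.769000)/2.630000 = 1.392395
Iteration 2:
  f(1.392395) = 0.307132
  f'(1.392395) = 4.816295
  x_2 = 1.392395 - 0.307132/4.816295 = 1.328626
Iteration 3:
  f(1.328626) = 0.016727
  f'(1.328626) = 4.295742
  x_3 = 1.328626 - 0.016727/4.295742 = 1.324732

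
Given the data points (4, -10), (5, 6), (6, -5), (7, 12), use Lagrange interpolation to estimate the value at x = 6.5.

Lagrange interpolation formula:
P(x) = Σ yᵢ × Lᵢ(x)
where Lᵢ(x) = Π_{j≠i} (x - xⱼ)/(xᵢ - xⱼ)

L_0(6.5) = (6.5 - 5)/(4 - 5) × (6.5 - 6)/(4 - 6) × (6.5 - 7)/(4 - 7) = 0.062500
L_1(6.5) = (6.5 - 4)/(5 - 4) × (6.5 - 6)/(5 - 6) × (6.5 - 7)/(5 - 7) = -0.312500
L_2(6.5) = (6.5 - 4)/(6 - 4) × (6.5 - 5)/(6 - 5) × (6.5 - 7)/(6 - 7) = 0.937500
L_3(6.5) = (6.5 - 4)/(7 - 4) × (6.5 - 5)/(7 - 5) × (6.5 - 6)/(7 - 6) = 0.312500

P(6.5) = (-10)×L_0(6.5) + 6×L_1(6.5) + (-5)×L_2(6.5) + 12×L_3(6.5)
P(6.5) = -3.437500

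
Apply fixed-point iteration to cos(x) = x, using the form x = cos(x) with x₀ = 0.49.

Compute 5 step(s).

Equation: cos(x) = x
Fixed-point form: x = cos(x)
x₀ = 0.49

x_1 = g(0.490000) = 0.882333
x_2 = g(0.882333) = 0.635351
x_3 = g(0.635351) = 0.804863
x_4 = g(0.804863) = 0.693210
x_5 = g(0.693210) = 0.769199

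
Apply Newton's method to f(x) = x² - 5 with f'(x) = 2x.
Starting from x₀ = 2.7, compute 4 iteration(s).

f(x) = x² - 5
f'(x) = 2x
x₀ = 2.7

Newton-Raphson formula: x_{n+1} = x_n - f(x_n)/f'(x_n)

Iteration 1:
  f(2.700000) = 2.290000
  f'(2.700000) = 5.400000
  x_1 = 2.700000 - 2.290000/5.400000 = 2.275926
Iteration 2:
  f(2.275926) = 0.179839
  f'(2.275926) = 4.551852
  x_2 = 2.275926 - 0.179839/4.551852 = 2.236417
Iteration 3:
  f(2.236417) = 0.001561
  f'(2.236417) = 4.472834
  x_3 = 2.236417 - 0.001561/4.472834 = 2.236068
Iteration 4:
  f(2.236068) = 0.000000
  f'(2.236068) = 4.472136
  x_4 = 2.236068 - 0.000000/4.472136 = 2.236068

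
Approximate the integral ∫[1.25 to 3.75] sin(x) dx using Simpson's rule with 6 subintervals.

f(x) = sin(x)
a = 1.25, b = 3.75, n = 6
h = (b - a)/n = 0.416667

Simpson's rule: (h/3)[f(x₀) + 4f(x₁) + 2f(x₂) + ... + f(xₙ)]

x_0 = 1.2500, f(x_0) = 0.948985, coefficient = 1
x_1 = 1.6667, f(x_1) = 0.995408, coefficient = 4
x_2 = 2.0833, f(x_2) = 0.871503, coefficient = 2
x_3 = 2.5000, f(x_3) = 0.598472, coefficient = 4
x_4 = 2.9167, f(x_4) = 0.223034, coefficient = 2
x_5 = 3.3333, f(x_5) = -0.190568, coefficient = 4
x_6 = 3.7500, f(x_6) = -0.571561, coefficient = 1

I ≈ (0.416667/3) × 8.179747 = 1.136076
Exact value: 1.135882
Error: 0.000194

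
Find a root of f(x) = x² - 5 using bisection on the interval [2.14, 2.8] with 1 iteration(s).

f(x) = x² - 5
Initial interval: [2.14, 2.8]

Iteration 1:
  c_1 = (2.140000 + 2.800000)/2 = 2.470000
  f(c_1) = f(2.470000) = 1.100900
  f(a) × f(c) < 0, new interval: [2.140000, 2.470000]

After 1 iteration(s), the approximation is c_1 = 2.470000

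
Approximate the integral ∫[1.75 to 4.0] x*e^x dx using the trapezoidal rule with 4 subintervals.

f(x) = x*e^x
a = 1.75, b = 4.0, n = 4
h = (b - a)/n = 0.562500

Trapezoidal rule: (h/2)[f(x₀) + 2f(x₁) + 2f(x₂) + ... + f(xₙ)]

x_0 = 1.7500, f(x_0) = 10.070555, coefficient = 1
x_1 = 2.3125, f(x_1) = 23.355423, coefficient = 2
x_2 = 2.8750, f(x_2) = 50.960594, coefficient = 2
x_3 = 3.4375, f(x_3) = 106.937491, coefficient = 2
x_4 = 4.0000, f(x_4) = 218.392600, coefficient = 1

I ≈ (0.562500/2) × 590.970170 = 166.210360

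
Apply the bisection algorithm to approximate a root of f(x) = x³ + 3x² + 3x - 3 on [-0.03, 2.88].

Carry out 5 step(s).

f(x) = x³ + 3x² + 3x - 3
Initial interval: [-0.03, 2.88]

Iteration 1:
  c_1 = (-0.030000 + 2.880000)/2 = 1.425000
  f(c_1) = f(1.425000) = 10.260516
  f(a) × f(c) < 0, new interval: [-0.030000, 1.425000]
Iteration 2:
  c_2 = (-0.030000 + 1.425000)/2 = 0.697500
  f(c_2) = f(0.697500) = 0.891357
  f(a) × f(c) < 0, new interval: [-0.030000, 0.697500]
Iteration 3:
  c_3 = (-0.030000 + 0.697500)/2 = 0.333750
  f(c_3) = f(0.333750) = -1.627407
  f(a) × f(c) ≥ 0, new interval: [0.333750, 0.697500]
Iteration 4:
  c_4 = (0.333750 + 0.697500)/2 = 0.515625
  f(c_4) = f(0.515625) = -0.518429
  f(a) × f(c) ≥ 0, new interval: [0.515625, 0.697500]
Iteration 5:
  c_5 = (0.515625 + 0.697500)/2 = 0.606563
  f(c_5) = f(0.606563) = 0.146607
  f(a) × f(c) < 0, new interval: [0.515625, 0.606563]

After 5 iteration(s), the approximation is c_5 = 0.606563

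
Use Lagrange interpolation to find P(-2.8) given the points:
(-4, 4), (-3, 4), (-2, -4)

Lagrange interpolation formula:
P(x) = Σ yᵢ × Lᵢ(x)
where Lᵢ(x) = Π_{j≠i} (x - xⱼ)/(xᵢ - xⱼ)

L_0(-2.8) = (-2.8 - (-3))/(-4 - (-3)) × (-2.8 - (-2))/(-4 - (-2)) = -0.080000
L_1(-2.8) = (-2.8 - (-4))/(-3 - (-4)) × (-2.8 - (-2))/(-3 - (-2)) = 0.960000
L_2(-2.8) = (-2.8 - (-4))/(-2 - (-4)) × (-2.8 - (-3))/(-2 - (-3)) = 0.120000

P(-2.8) = 4×L_0(-2.8) + 4×L_1(-2.8) + (-4)×L_2(-2.8)
P(-2.8) = 3.040000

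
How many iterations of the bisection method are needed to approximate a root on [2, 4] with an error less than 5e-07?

We need (b-a)/2^n ≤ 5e-07
(4 - 2)/2^n ≤ 5e-07
2/2^n ≤ 5e-07
2^n ≥ 4000000
n ≥ log₂(4000000) = 21.93
n ≥ 22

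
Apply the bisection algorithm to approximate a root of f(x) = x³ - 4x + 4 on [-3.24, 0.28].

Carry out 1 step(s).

f(x) = x³ - 4x + 4
Initial interval: [-3.24, 0.28]

Iteration 1:
  c_1 = (-3.240000 + 0.280000)/2 = -1.480000
  f(c_1) = f(-1.480000) = 6.678208
  f(a) × f(c) < 0, new interval: [-3.240000, -1.480000]

After 1 iteration(s), the approximation is c_1 = -1.480000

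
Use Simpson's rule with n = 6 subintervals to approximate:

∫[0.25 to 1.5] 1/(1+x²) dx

f(x) = 1/(1+x²)
a = 0.25, b = 1.5, n = 6
h = (b - a)/n = 0.208333

Simpson's rule: (h/3)[f(x₀) + 4f(x₁) + 2f(x₂) + ... + f(xₙ)]

x_0 = 0.2500, f(x_0) = 0.941176, coefficient = 1
x_1 = 0.4583, f(x_1) = 0.826399, coefficient = 4
x_2 = 0.6667, f(x_2) = 0.692308, coefficient = 2
x_3 = 0.8750, f(x_3) = 0.566372, coefficient = 4
x_4 = 1.0833, f(x_4) = 0.460064, coefficient = 2
x_5 = 1.2917, f(x_5) = 0.374756, coefficient = 4
x_6 = 1.5000, f(x_6) = 0.307692, coefficient = 1

I ≈ (0.208333/3) × 10.623718 = 0.737758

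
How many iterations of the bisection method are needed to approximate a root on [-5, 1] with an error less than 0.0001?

We need (b-a)/2^n ≤ 0.0001
(1 - (-5))/2^n ≤ 0.0001
6/2^n ≤ 0.0001
2^n ≥ 60000
n ≥ log₂(60000) = 15.87
n ≥ 16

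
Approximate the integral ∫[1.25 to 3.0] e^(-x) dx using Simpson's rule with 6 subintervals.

f(x) = e^(-x)
a = 1.25, b = 3.0, n = 6
h = (b - a)/n = 0.291667

Simpson's rule: (h/3)[f(x₀) + 4f(x₁) + 2f(x₂) + ... + f(xₙ)]

x_0 = 1.2500, f(x_0) = 0.286505, coefficient = 1
x_1 = 1.5417, f(x_1) = 0.214024, coefficient = 4
x_2 = 1.8333, f(x_2) = 0.159880, coefficient = 2
x_3 = 2.1250, f(x_3) = 0.119433, coefficient = 4
x_4 = 2.4167, f(x_4) = 0.089219, coefficient = 2
x_5 = 2.7083, f(x_5) = 0.066648, coefficient = 4
x_6 = 3.0000, f(x_6) = 0.049787, coefficient = 1

I ≈ (0.291667/3) × 2.434908 = 0.236727
Exact value: 0.236718
Error: 0.000009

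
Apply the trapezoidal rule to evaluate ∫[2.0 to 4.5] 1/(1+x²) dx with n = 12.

f(x) = 1/(1+x²)
a = 2.0, b = 4.5, n = 12
h = (b - a)/n = 0.208333

Trapezoidal rule: (h/2)[f(x₀) + 2f(x₁) + 2f(x₂) + ... + f(xₙ)]

x_0 = 2.0000, f(x_0) = 0.200000, coefficient = 1
x_1 = 2.2083, f(x_1) = 0.170162, coefficient = 2
x_2 = 2.4167, f(x_2) = 0.146193, coefficient = 2
x_3 = 2.6250, f(x_3) = 0.126733, coefficient = 2
x_4 = 2.8333, f(x_4) = 0.110769, coefficient = 2
x_5 = 3.0417, f(x_5) = 0.097544, coefficient = 2
x_6 = 3.2500, f(x_6) = 0.086486, coefficient = 2
x_7 = 3.4583, f(x_7) = 0.077160, coefficient = 2
x_8 = 3.6667, f(x_8) = 0.069231, coefficient = 2
x_9 = 3.8750, f(x_9) = 0.062439, coefficient = 2
x_10 = 4.0833, f(x_10) = 0.056582, coefficient = 2
x_11 = 4.2917, f(x_11) = 0.051498, coefficient = 2
x_12 = 4.5000, f(x_12) = 0.047059, coefficient = 1

I ≈ (0.208333/2) × 2.356653 = 0.245485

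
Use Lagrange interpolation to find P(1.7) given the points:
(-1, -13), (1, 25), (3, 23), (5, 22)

Lagrange interpolation formula:
P(x) = Σ yᵢ × Lᵢ(x)
where Lᵢ(x) = Π_{j≠i} (x - xⱼ)/(xᵢ - xⱼ)

L_0(1.7) = (1.7 - 1)/(-1 - 1) × (1.7 - 3)/(-1 - 3) × (1.7 - 5)/(-1 - 5) = -0.062562
L_1(1.7) = (1.7 - (-1))/(1 - (-1)) × (1.7 - 3)/(1 - 3) × (1.7 - 5)/(1 - 5) = 0.723938
L_2(1.7) = (1.7 - (-1))/(3 - (-1)) × (1.7 - 1)/(3 - 1) × (1.7 - 5)/(3 - 5) = 0.389812
L_3(1.7) = (1.7 - (-1))/(5 - (-1)) × (1.7 - 1)/(5 - 1) × (1.7 - 3)/(5 - 3) = -0.051188

P(1.7) = (-13)×L_0(1.7) + 25×L_1(1.7) + 23×L_2(1.7) + 22×L_3(1.7)
P(1.7) = 26.751312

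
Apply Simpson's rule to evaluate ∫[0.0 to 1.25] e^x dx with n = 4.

f(x) = e^x
a = 0.0, b = 1.25, n = 4
h = (b - a)/n = 0.312500

Simpson's rule: (h/3)[f(x₀) + 4f(x₁) + 2f(x₂) + ... + f(xₙ)]

x_0 = 0.0000, f(x_0) = 1.000000, coefficient = 1
x_1 = 0.3125, f(x_1) = 1.366838, coefficient = 4
x_2 = 0.6250, f(x_2) = 1.868246, coefficient = 2
x_3 = 0.9375, f(x_3) = 2.553589, coefficient = 4
x_4 = 1.2500, f(x_4) = 3.490343, coefficient = 1

I ≈ (0.312500/3) × 23.908544 = 2.490473
Exact value: 2.490343
Error: 0.000130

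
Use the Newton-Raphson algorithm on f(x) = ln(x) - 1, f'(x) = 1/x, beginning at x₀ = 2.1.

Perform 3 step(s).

f(x) = ln(x) - 1
f'(x) = 1/x
x₀ = 2.1

Newton-Raphson formula: x_{n+1} = x_n - f(x_n)/f'(x_n)

Iteration 1:
  f(2.100000) = -0.258063
  f'(2.100000) = 0.476190
  x_1 = 2.100000 - (-0.258063)/0.476190 = 2.641932
Iteration 2:
  f(2.641932) = -0.028490
  f'(2.641932) = 0.378511
  x_2 = 2.641932 - (-0.028490)/0.378511 = 2.717199
Iteration 3:
  f(2.717199) = -0.000398
  f'(2.717199) = 0.368026
  x_3 = 2.717199 - (-0.000398)/0.368026 = 2.718282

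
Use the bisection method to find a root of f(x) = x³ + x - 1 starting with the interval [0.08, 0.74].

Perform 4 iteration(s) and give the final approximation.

f(x) = x³ + x - 1
Initial interval: [0.08, 0.74]

Iteration 1:
  c_1 = (0.080000 + 0.740000)/2 = 0.410000
  f(c_1) = f(0.410000) = -0.521079
  f(a) × f(c) ≥ 0, new interval: [0.410000, 0.740000]
Iteration 2:
  c_2 = (0.410000 + 0.740000)/2 = 0.575000
  f(c_2) = f(0.575000) = -0.234891
  f(a) × f(c) ≥ 0, new interval: [0.575000, 0.740000]
Iteration 3:
  c_3 = (0.575000 + 0.740000)/2 = 0.657500
  f(c_3) = f(0.657500) = -0.058259
  f(a) × f(c) ≥ 0, new interval: [0.657500, 0.740000]
Iteration 4:
  c_4 = (0.657500 + 0.740000)/2 = 0.698750
  f(c_4) = f(0.698750) = 0.039916
  f(a) × f(c) < 0, new interval: [0.657500, 0.698750]

After 4 iteration(s), the approximation is c_4 = 0.698750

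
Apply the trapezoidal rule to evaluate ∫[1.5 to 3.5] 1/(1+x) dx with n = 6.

f(x) = 1/(1+x)
a = 1.5, b = 3.5, n = 6
h = (b - a)/n = 0.333333

Trapezoidal rule: (h/2)[f(x₀) + 2f(x₁) + 2f(x₂) + ... + f(xₙ)]

x_0 = 1.5000, f(x_0) = 0.400000, coefficient = 1
x_1 = 1.8333, f(x_1) = 0.352941, coefficient = 2
x_2 = 2.1667, f(x_2) = 0.315789, coefficient = 2
x_3 = 2.5000, f(x_3) = 0.285714, coefficient = 2
x_4 = 2.8333, f(x_4) = 0.260870, coefficient = 2
x_5 = 3.1667, f(x_5) = 0.240000, coefficient = 2
x_6 = 3.5000, f(x_6) = 0.222222, coefficient = 1

I ≈ (0.333333/2) × 3.532851 = 0.588809
Exact value: 0.587787
Error: 0.001022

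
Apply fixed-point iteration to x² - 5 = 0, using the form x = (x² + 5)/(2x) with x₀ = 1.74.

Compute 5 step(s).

Equation: x² - 5 = 0
Fixed-point form: x = (x² + 5)/(2x)
x₀ = 1.74

x_1 = g(1.740000) = 2.306782
x_2 = g(2.306782) = 2.237152
x_3 = g(2.237152) = 2.236068
x_4 = g(2.236068) = 2.236068
x_5 = g(2.236068) = 2.236068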